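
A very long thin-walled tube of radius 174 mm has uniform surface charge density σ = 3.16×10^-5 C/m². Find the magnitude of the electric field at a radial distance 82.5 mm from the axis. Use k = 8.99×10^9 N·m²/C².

E = 0 (no enclosed charge)

By cylindrical symmetry E is radial; use a coaxial Gaussian cylinder of radius 82.5 mm and length L (r < 174 mm, inside the shell).
All the surface charge lies outside this cylinder: Q_enc = 0, hence E = 0.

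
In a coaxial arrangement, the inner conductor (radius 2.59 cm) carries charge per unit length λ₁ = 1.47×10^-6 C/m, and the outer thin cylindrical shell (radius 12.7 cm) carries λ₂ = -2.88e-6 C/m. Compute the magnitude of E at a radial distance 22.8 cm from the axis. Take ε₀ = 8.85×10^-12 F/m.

1.11e5 V/m

Take a coaxial cylindrical Gaussian surface of radius r = 22.8 cm and length L (r > 12.7 cm, enclosing both).
λ_enc = λ₁ + λ₂ = (1.47×10^-6) + (-2.88e-6) = -1.41×10^-6 C/m.
Gauss's law: E·2πrL = λ_enc L/ε₀.
E = |λ_enc|/(2πε₀r) = (1.41e-6)/(2π·8.85×10^-12·0.228) = 1.11e5 N/C.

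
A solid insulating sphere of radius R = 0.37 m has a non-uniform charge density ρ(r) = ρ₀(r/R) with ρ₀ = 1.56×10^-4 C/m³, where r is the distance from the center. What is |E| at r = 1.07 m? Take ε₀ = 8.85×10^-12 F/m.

1.95×10^5 N/C

Use a concentric Gaussian sphere at r = 1.07 m (r > R, all charge enclosed).
Q_enc = 4π ∫₀^R ρ₀(r'/R)^1 r'² dr' = 4πρ₀R³/4 = 2.482×10^-5 C.
By Gauss's law, ∮E·dA = E·4πr² = Q_enc/ε₀.
E = |Q_enc|/(4πε₀r²) = (2.482e-5)/(4π·8.85×10^-12·(1.07)²) = 1.95×10^5 N/C.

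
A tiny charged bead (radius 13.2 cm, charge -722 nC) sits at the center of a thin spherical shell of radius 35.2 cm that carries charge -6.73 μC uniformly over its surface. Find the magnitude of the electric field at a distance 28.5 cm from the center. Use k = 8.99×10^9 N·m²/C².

Take a concentric spherical Gaussian surface of radius r = 28.5 cm (between the bodies, 13.2 cm < r < 35.2 cm).
Only the inner charge is enclosed; the outer shell contributes nothing inside itself. Q_enc = -722 nC = -7.22e-7 C.
Gauss's law: E·4πr² = Q_enc/ε₀.
E = k|Q_enc|/r² = (8.99×10^9)(7.22×10^-7)/(0.285)² = 7.99e4 N/C.

E ≈ 7.99×10^4 N/C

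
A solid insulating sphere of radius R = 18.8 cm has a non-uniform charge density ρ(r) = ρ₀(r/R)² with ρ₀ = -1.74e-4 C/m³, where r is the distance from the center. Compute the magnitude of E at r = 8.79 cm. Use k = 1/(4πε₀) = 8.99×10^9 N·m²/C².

7.55×10^4 N/C

Take a concentric spherical Gaussian surface of radius r = 8.79 cm (r < R).
Integrate the density: Q_enc = 4π ∫₀^r ρ₀(r'/R)^2 r'² dr' = 4πρ₀ r^5/(5·R²) = -6.493×10^-8 C.
By Gauss's law, ∮E·dA = E·4πr² = Q_enc/ε₀.
E = k|Q_enc|/r² = (8.99×10^9)(6.493×10^-8)/(0.0879)² = 7.55×10^4 N/C.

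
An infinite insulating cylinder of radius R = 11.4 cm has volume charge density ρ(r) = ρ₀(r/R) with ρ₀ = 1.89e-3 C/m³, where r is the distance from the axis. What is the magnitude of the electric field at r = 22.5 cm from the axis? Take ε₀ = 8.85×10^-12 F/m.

Choose a coaxial cylinder of radius r = 22.5 cm (arbitrary length L) as the Gaussian surface (r > R, full charge per length enclosed).
λ_enc = 2π ∫₀^R ρ₀(r'/R)^1 r' dr' = 2πρ₀R²/3 = 5.144e-5 C/m.
Gauss's law: E·2πrL = λ_enc L/ε₀.
E = |λ_enc|/(2πε₀r) = (5.144×10^-5)/(2π·8.85×10^-12·0.225) = 4.11×10^6 N/C.

|E| ≈ 4.11e6 N/C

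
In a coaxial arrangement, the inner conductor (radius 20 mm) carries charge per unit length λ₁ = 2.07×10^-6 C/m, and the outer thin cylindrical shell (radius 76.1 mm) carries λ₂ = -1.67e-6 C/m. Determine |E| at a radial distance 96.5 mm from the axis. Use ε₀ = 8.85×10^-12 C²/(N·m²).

Coaxial Gaussian cylinder, radius r = 96.5 mm, length L (r > 76.1 mm, enclosing both).
λ_enc = λ₁ + λ₂ = (2.07×10^-6) + (-1.67×10^-6) = 4.00×10^-7 C/m.
By Gauss's law (flux through the curved wall only), E·2πrL = λ_enc L/ε₀.
E = |λ_enc|/(2πε₀r) = (4.00×10^-7)/(2π·8.85×10^-12·0.0965) = 7.45e4 N/C.

E ≈ 7.45e4 N/C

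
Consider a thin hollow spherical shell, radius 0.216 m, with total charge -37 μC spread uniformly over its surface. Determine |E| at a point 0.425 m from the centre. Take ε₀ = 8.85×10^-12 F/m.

1.84×10^6 N/C

Take a concentric spherical Gaussian surface of radius r = 0.425 m (r > 0.216 m).
The entire shell is enclosed: Q_enc = -3.70×10^-5 C.
By Gauss's law, ∮E·dA = E·4πr² = Q_enc/ε₀.
E = |Q_enc|/(4πε₀r²) = (3.70×10^-5)/(4π·8.85×10^-12·(0.425)²) = 1.84e6 N/C.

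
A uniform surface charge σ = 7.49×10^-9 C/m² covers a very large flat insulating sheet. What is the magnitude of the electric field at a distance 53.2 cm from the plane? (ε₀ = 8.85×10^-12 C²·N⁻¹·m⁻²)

|E| ≈ 423 N/C

Choose a cylindrical pillbox piercing the sheet, end faces (area A) parallel to it.
Only the two end caps contribute flux: Φ = 2EA. With Q_enc = σA, Gauss's law gives E = |σ|/(2ε₀).
E = |σ|/(2ε₀) = (7.49e-9)/(2·8.85×10^-12) = 423 N/C.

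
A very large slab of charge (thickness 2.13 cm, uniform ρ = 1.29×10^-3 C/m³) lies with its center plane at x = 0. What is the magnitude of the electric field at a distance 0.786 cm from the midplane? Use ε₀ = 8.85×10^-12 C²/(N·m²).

|E| ≈ 1.15e6 N/C

By symmetry E is perpendicular to the slab. A Gaussian pillbox from −0.786 cm to +0.786 cm (face area A) lies entirely within the slab.
Q_enc = ρ·(2x)·A and flux = 2EA, so 2EA = 2ρxA/ε₀ ⇒ E = |ρ|x/ε₀.
E = (1.29e-3)(0.00786)/(8.85×10^-12) = 1.15×10^6 N/C.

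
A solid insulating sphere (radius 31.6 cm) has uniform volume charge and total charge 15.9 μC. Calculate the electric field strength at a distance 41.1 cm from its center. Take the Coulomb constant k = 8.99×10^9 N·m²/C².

Use a concentric Gaussian sphere at r = 41.1 cm (r > R, so the entire charge is enclosed).
Q_enc = 15.9 μC = 1.59×10^-5 C.
Since E is radial and uniform over the Gaussian sphere, Φ = E·4πr² = Q_enc/ε₀.
E = k|Q_enc|/r² = (8.99×10^9)(1.59e-5)/(0.411)² = 8.46×10^5 N/C.

|E| = 8.46×10^5 N/C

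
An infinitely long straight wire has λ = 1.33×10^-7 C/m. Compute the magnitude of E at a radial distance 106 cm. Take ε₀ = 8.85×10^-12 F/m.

Take a coaxial cylindrical Gaussian surface of radius r = 106 cm and length L.
Q_enc = λL, so λ_enc = 1.33×10^-7 C/m.
Since E is radial and uniform over the curved surface, Φ = E·2πrL = Q_enc/ε₀ = λ_enc L/ε₀.
E = |λ_enc|/(2πε₀r) = (1.33×10^-7)/(2π·8.85×10^-12·1.06) = 2.26e3 N/C.

E ≈ 2.26e3 N/C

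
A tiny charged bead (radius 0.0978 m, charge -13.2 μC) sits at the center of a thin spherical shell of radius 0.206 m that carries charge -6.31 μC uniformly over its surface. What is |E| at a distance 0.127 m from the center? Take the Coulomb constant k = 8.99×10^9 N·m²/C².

|E| = 7.36×10^6 V/m

Symmetry ⇒ E = E(r) r̂. Gaussian sphere of radius r = 0.127 m (between the bodies, 0.0978 m < r < 0.206 m).
The shell at 0.206 m lies outside the Gaussian surface, so Q_enc = -13.2 μC = -1.32×10^-5 C.
Since E is radial and uniform over the Gaussian sphere, Φ = E·4πr² = Q_enc/ε₀.
E = k|Q_enc|/r² = (8.99×10^9)(1.32×10^-5)/(0.127)² = 7.36×10^6 N/C.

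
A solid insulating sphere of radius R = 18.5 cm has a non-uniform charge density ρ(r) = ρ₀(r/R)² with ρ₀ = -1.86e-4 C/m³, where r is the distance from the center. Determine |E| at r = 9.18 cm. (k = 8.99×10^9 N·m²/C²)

E = 9.50×10^4 N/C

Use a concentric Gaussian sphere at r = 9.18 cm (r < R).
Q_enc = ∫₀^r ρ(r')·4πr'² dr' = (4πρ₀/R²) ∫₀^r r'^4 dr' = 4πρ₀ r^5/(5·R²) = -8.905×10^-8 C.
Applying ∮E·dA = Q_enc/ε₀ with Φ = E(4πr²):
E = k|Q_enc|/r² = (8.99×10^9)(8.905×10^-8)/(0.0918)² = 9.50×10^4 N/C.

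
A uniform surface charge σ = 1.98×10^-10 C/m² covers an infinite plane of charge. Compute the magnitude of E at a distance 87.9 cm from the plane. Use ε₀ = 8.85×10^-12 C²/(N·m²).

By planar symmetry E is perpendicular to the sheet and uniform; use a Gaussian pillbox with flat faces of area A on each side of the sheet.
Flux Φ = 2EA and Q_enc = σA, so 2EA = σA/ε₀ ⇒ E = |σ|/(2ε₀), independent of distance.
E = |σ|/(2ε₀) = (1.98×10^-10)/(2·8.85×10^-12) = 11.2 N/C.

|E| ≈ 11.2 V/m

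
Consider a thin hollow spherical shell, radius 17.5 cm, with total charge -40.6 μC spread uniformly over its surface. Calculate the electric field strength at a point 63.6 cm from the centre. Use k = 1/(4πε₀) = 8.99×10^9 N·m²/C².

By spherical symmetry E is radial; choose a Gaussian sphere of radius r = 63.6 cm (r > 17.5 cm).
The entire shell is enclosed: Q_enc = -4.06×10^-5 C.
Gauss's law: E·4πr² = Q_enc/ε₀.
E = k|Q_enc|/r² = (8.99×10^9)(4.06×10^-5)/(0.636)² = 9.02×10^5 N/C.

E ≈ 9.02e5 N/C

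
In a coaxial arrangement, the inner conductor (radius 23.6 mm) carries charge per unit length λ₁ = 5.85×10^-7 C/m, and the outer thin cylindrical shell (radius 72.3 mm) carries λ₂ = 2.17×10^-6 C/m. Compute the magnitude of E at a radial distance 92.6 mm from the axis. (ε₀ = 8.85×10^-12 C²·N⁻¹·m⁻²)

Take a coaxial cylindrical Gaussian surface of radius r = 92.6 mm and length L (r > 72.3 mm, enclosing both).
λ_enc = λ₁ + λ₂ = (5.85×10^-7) + (2.17×10^-6) = 2.755×10^-6 C/m.
Since E is radial and uniform over the curved surface, Φ = E·2πrL = Q_enc/ε₀ = λ_enc L/ε₀.
E = |λ_enc|/(2πε₀r) = (2.755×10^-6)/(2π·8.85×10^-12·0.0926) = 5.35e5 N/C.

|E| = 5.35e5 N/C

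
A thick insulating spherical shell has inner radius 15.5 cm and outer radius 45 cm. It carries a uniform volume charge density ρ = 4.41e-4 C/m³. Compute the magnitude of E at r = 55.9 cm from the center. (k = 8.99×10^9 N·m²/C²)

|E| = 4.64e6 V/m

Use a concentric Gaussian sphere at r = 55.9 cm (r > 45 cm, enclosing the whole shell).
Q_enc = ρ·(4π/3)(b³ − a³) = (4.41e-4)·(4π/3)·((0.45)³ − (0.155)³) = 1.615×10^-4 C.
Gauss's law: E·4πr² = Q_enc/ε₀.
E = k|Q_enc|/r² = (8.99×10^9)(1.615e-4)/(0.559)² = 4.64×10^6 N/C.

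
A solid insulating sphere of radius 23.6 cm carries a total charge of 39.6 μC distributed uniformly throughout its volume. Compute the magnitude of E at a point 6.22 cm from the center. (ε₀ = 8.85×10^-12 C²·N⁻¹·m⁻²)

Use a concentric Gaussian sphere at r = 6.22 cm (r < R).
Only the charge within r is enclosed: Q_enc = Q·(r/R)³ = (39.6 μC)·(6.22 cm/23.6 cm)³ = 7.25e-7 C.
By Gauss's law, ∮E·dA = E·4πr² = Q_enc/ε₀.
E = |Q_enc|/(4πε₀r²) = (7.25×10^-7)/(4π·8.85×10^-12·(0.0622)²) = 1.68×10^6 N/C.

E = 1.68×10^6 V/m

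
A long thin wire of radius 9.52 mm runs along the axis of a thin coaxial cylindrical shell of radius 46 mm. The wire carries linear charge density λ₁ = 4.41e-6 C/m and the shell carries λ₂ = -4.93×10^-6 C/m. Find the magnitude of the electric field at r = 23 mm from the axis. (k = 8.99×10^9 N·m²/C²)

E ≈ 3.45e6 V/m

Take a coaxial cylindrical Gaussian surface of radius r = 23 mm and length L (between the conductors, 9.52 mm < r < 46 mm).
Only the inner wire is enclosed; the outer shell contributes nothing inside itself. λ_enc = λ₁ = 4.41×10^-6 C/m.
Applying ∮E·dA = Q_enc/ε₀ with the end caps contributing no flux:
E = 2k|λ_enc|/r = 2(8.99×10^9)(4.41e-6)/(0.023) = 3.45e6 N/C.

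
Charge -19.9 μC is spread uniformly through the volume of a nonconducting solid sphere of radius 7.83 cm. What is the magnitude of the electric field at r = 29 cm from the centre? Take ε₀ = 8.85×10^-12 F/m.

Use a concentric Gaussian sphere at r = 29 cm (r > R, so the entire charge is enclosed).
Q_enc = -19.9 μC = -1.99e-5 C.
By Gauss's law, ∮E·dA = E·4πr² = Q_enc/ε₀.
E = |Q_enc|/(4πε₀r²) = (1.99×10^-5)/(4π·8.85×10^-12·(0.29)²) = 2.13×10^6 N/C.

|E| = 2.13×10^6 V/m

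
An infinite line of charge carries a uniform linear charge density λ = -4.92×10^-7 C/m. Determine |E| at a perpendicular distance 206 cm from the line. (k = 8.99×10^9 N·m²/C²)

Choose a coaxial cylinder of radius r = 206 cm (arbitrary length L) as the Gaussian surface.
Q_enc = λL, so λ_enc = -4.92×10^-7 C/m.
Since E is radial and uniform over the curved surface, Φ = E·2πrL = Q_enc/ε₀ = λ_enc L/ε₀.
E = 2k|λ_enc|/r = 2(8.99×10^9)(4.92×10^-7)/(2.06) = 4.29×10^3 N/C.

|E| ≈ 4.29e3 N/C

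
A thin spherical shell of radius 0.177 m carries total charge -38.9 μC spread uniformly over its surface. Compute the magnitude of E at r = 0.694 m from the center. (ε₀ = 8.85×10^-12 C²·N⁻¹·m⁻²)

Use a concentric Gaussian sphere at r = 0.694 m (r > 0.177 m).
The entire shell is enclosed: Q_enc = -3.89×10^-5 C.
Gauss's law: E·4πr² = Q_enc/ε₀.
E = |Q_enc|/(4πε₀r²) = (3.89×10^-5)/(4π·8.85×10^-12·(0.694)²) = 7.26×10^5 N/C.

|E| ≈ 7.26e5 N/C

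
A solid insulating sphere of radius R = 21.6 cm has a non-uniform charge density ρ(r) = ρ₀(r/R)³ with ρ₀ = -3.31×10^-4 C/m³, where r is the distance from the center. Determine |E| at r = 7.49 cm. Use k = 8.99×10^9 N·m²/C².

Take a concentric spherical Gaussian surface of radius r = 7.49 cm (r < R).
Integrate the density: Q_enc = 4π ∫₀^r ρ₀(r'/R)^3 r'² dr' = 4πρ₀ r^6/(6·R³) = -1.215×10^-8 C.
Since E is radial and uniform over the Gaussian sphere, Φ = E·4πr² = Q_enc/ε₀.
E = k|Q_enc|/r² = (8.99×10^9)(1.215e-8)/(0.0749)² = 1.95×10^4 N/C.

E = 1.95×10^4 N/C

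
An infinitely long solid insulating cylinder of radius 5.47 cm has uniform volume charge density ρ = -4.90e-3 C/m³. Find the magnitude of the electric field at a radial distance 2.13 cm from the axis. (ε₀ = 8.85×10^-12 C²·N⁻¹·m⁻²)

E = 5.90e6 N/C

By cylindrical symmetry E is radial; use a coaxial Gaussian cylinder of radius 2.13 cm and length L (r < R).
Charge inside radius r per length L is ρ·πr²·L, so λ_enc = ρπr² = -6.984×10^-6 C/m.
Gauss's law: E·2πrL = λ_enc L/ε₀.
E = |λ_enc|/(2πε₀r) = (6.984e-6)/(2π·8.85×10^-12·0.0213) = 5.90×10^6 N/C.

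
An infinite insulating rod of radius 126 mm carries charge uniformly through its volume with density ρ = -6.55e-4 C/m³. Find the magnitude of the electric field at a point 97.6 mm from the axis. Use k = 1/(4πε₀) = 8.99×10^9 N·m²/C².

|E| ≈ 3.61e6 N/C

Take a coaxial cylindrical Gaussian surface of radius r = 97.6 mm and length L (r < R).
Enclosed charge per unit length: λ_enc = ρ·πr² = (-6.55×10^-4)π(0.0976)² = -1.96×10^-5 C/m.
Gauss's law: E·2πrL = λ_enc L/ε₀.
E = 2k|λ_enc|/r = 2(8.99×10^9)(1.96×10^-5)/(0.0976) = 3.61×10^6 N/C.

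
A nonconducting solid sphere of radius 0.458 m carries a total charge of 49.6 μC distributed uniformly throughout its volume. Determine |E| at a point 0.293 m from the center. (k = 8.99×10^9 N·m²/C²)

By spherical symmetry E is radial; choose a Gaussian sphere of radius r = 0.293 m (r < R).
Only the charge within r is enclosed: Q_enc = Q·(r/R)³ = (49.6 μC)·(0.293 m/0.458 m)³ = 1.299e-5 C.
Since E is radial and uniform over the Gaussian sphere, Φ = E·4πr² = Q_enc/ε₀.
E = k|Q_enc|/r² = (8.99×10^9)(1.299×10^-5)/(0.293)² = 1.36×10^6 N/C.

E ≈ 1.36×10^6 V/m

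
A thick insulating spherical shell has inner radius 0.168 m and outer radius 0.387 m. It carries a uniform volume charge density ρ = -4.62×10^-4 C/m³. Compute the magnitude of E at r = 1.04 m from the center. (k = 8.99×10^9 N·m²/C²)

Take a concentric spherical Gaussian surface of radius r = 1.04 m (r > 0.387 m, enclosing the whole shell).
Q_enc = ρ·(4π/3)(b³ − a³) = (-4.62×10^-4)·(4π/3)·((0.387)³ − (0.168)³) = -1.03×10^-4 C.
Gauss's law: E·4πr² = Q_enc/ε₀.
E = k|Q_enc|/r² = (8.99×10^9)(1.03e-4)/(1.04)² = 8.56×10^5 N/C.

E ≈ 8.56e5 V/m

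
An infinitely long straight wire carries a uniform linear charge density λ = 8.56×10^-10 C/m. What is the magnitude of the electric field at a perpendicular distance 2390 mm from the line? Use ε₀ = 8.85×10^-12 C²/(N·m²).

|E| ≈ 6.44 V/m

By cylindrical symmetry E is radial; use a coaxial Gaussian cylinder of radius 2390 mm and length L.
Q_enc = λL, so λ_enc = 8.56×10^-10 C/m.
Gauss's law: E·2πrL = λ_enc L/ε₀.
E = |λ_enc|/(2πε₀r) = (8.56×10^-10)/(2π·8.85×10^-12·2.39) = 6.44 N/C.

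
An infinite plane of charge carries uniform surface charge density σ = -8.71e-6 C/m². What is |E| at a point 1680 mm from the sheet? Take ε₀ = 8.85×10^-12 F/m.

By planar symmetry E is perpendicular to the sheet and uniform; use a Gaussian pillbox with flat faces of area A on each side of the sheet.
Flux Φ = 2EA and Q_enc = σA, so 2EA = σA/ε₀ ⇒ E = |σ|/(2ε₀), independent of distance.
E = |σ|/(2ε₀) = (8.71×10^-6)/(2·8.85×10^-12) = 4.92e5 N/C.

E ≈ 4.92×10^5 N/C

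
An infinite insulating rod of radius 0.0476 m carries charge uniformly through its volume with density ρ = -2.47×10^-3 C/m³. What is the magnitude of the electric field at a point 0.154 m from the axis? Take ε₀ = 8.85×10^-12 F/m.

By cylindrical symmetry E is radial; use a coaxial Gaussian cylinder of radius 0.154 m and length L (r > 0.0476 m, full cross-section enclosed).
λ_enc = ρ·πR² = (-2.47×10^-3)π(0.0476)² = -1.758×10^-5 C/m.
Since E is radial and uniform over the curved surface, Φ = E·2πrL = Q_enc/ε₀ = λ_enc L/ε₀.
E = |λ_enc|/(2πε₀r) = (1.758e-5)/(2π·8.85×10^-12·0.154) = 2.05×10^6 N/C.

|E| ≈ 2.05×10^6 V/m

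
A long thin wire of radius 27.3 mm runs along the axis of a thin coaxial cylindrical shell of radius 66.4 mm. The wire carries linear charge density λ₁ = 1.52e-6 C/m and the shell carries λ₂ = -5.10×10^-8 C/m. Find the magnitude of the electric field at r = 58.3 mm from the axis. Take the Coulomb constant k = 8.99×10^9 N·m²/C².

Choose a coaxial cylinder of radius r = 58.3 mm (arbitrary length L) as the Gaussian surface (between the conductors, 27.3 mm < r < 66.4 mm).
Only the inner wire is enclosed; the outer shell contributes nothing inside itself. λ_enc = λ₁ = 1.52×10^-6 C/m.
Applying ∮E·dA = Q_enc/ε₀ with the end caps contributing no flux:
E = 2k|λ_enc|/r = 2(8.99×10^9)(1.52×10^-6)/(0.0583) = 4.69×10^5 N/C.

|E| ≈ 4.69×10^5 N/C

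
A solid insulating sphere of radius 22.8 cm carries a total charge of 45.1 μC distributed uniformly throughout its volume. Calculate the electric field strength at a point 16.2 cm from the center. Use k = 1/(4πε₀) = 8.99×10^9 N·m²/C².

|E| ≈ 5.54×10^6 V/m

Use a concentric Gaussian sphere at r = 16.2 cm (r < R).
For a uniform sphere the enclosed fraction is (r/R)³, so Q_enc = (45.1 μC)(0.162/0.228)³ = 1.618×10^-5 C.
Since E is radial and uniform over the Gaussian sphere, Φ = E·4πr² = Q_enc/ε₀.
E = k|Q_enc|/r² = (8.99×10^9)(1.618×10^-5)/(0.162)² = 5.54×10^6 N/C.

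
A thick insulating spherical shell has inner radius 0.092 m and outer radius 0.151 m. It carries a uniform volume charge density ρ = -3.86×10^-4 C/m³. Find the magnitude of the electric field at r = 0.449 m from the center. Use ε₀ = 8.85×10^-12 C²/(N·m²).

E = 1.92e5 N/C

Symmetry ⇒ E = E(r) r̂. Gaussian sphere of radius r = 0.449 m (r > 0.151 m, enclosing the whole shell).
Q_enc = ρ·(4π/3)(b³ − a³) = (-3.86×10^-4)·(4π/3)·((0.151)³ − (0.092)³) = -4.308×10^-6 C.
Since E is radial and uniform over the Gaussian sphere, Φ = E·4πr² = Q_enc/ε₀.
E = |Q_enc|/(4πε₀r²) = (4.308×10^-6)/(4π·8.85×10^-12·(0.449)²) = 1.92×10^5 N/C.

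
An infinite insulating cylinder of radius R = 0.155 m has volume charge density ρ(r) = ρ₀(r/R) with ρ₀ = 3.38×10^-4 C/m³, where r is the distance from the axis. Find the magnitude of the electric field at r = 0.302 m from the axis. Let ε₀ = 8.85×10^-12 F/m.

Choose a coaxial cylinder of radius r = 0.302 m (arbitrary length L) as the Gaussian surface (r > R, full charge per length enclosed).
λ_enc = 2π ∫₀^R ρ₀(r'/R)^1 r' dr' = 2πρ₀R²/3 = 1.701e-5 C/m.
Applying ∮E·dA = Q_enc/ε₀ with the end caps contributing no flux:
E = |λ_enc|/(2πε₀r) = (1.701×10^-5)/(2π·8.85×10^-12·0.302) = 1.01e6 N/C.

|E| ≈ 1.01e6 V/m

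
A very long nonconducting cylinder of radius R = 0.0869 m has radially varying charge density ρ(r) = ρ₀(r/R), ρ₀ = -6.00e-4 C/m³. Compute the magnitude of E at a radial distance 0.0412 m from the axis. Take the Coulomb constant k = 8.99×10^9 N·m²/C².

Take a coaxial cylindrical Gaussian surface of radius r = 0.0412 m and length L (r < R).
λ_enc = ∫₀^r ρ(r')·2πr' dr' = (2πρ₀/R)·r^3/3 = -1.011e-6 C/m.
Applying ∮E·dA = Q_enc/ε₀ with the end caps contributing no flux:
E = 2k|λ_enc|/r = 2(8.99×10^9)(1.011e-6)/(0.0412) = 4.41e5 N/C.

E ≈ 4.41×10^5 N/C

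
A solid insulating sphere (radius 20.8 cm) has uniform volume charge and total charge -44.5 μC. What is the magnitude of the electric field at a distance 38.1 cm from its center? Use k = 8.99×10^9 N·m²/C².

E = 2.76e6 V/m

Take a concentric spherical Gaussian surface of radius r = 38.1 cm (r > R, so the entire charge is enclosed).
Q_enc = -44.5 μC = -4.45e-5 C.
Applying ∮E·dA = Q_enc/ε₀ with Φ = E(4πr²):
E = k|Q_enc|/r² = (8.99×10^9)(4.45×10^-5)/(0.381)² = 2.76×10^6 N/C.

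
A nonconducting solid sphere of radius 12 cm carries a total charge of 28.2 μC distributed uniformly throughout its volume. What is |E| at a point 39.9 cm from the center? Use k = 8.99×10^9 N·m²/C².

E = 1.59×10^6 V/m

By spherical symmetry E is radial; choose a Gaussian sphere of radius r = 39.9 cm (r > R, so the entire charge is enclosed).
Q_enc = 28.2 μC = 2.82×10^-5 C.
By Gauss's law, ∮E·dA = E·4πr² = Q_enc/ε₀.
E = k|Q_enc|/r² = (8.99×10^9)(2.82×10^-5)/(0.399)² = 1.59×10^6 N/C.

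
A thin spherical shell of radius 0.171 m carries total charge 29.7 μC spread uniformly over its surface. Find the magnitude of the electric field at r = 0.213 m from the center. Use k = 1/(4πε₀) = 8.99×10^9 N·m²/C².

5.89×10^6 N/C

By spherical symmetry E is radial; choose a Gaussian sphere of radius r = 0.213 m (r > 0.171 m).
The entire shell is enclosed: Q_enc = 2.97×10^-5 C.
Since E is radial and uniform over the Gaussian sphere, Φ = E·4πr² = Q_enc/ε₀.
E = k|Q_enc|/r² = (8.99×10^9)(2.97×10^-5)/(0.213)² = 5.89×10^6 N/C.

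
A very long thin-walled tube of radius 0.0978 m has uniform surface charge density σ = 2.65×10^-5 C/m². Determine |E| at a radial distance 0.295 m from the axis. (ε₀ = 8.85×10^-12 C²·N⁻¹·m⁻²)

|E| = 9.93×10^5 V/m

Take a coaxial cylindrical Gaussian surface of radius r = 0.295 m and length L (r > 0.0978 m).
The whole shell is enclosed: λ_enc = σ·2πR = (2.65×10^-5)·2π·(0.0978) = 1.628e-5 C/m.
Applying ∮E·dA = Q_enc/ε₀ with the end caps contributing no flux:
E = |λ_enc|/(2πε₀r) = (1.628×10^-5)/(2π·8.85×10^-12·0.295) = 9.93×10^5 N/C.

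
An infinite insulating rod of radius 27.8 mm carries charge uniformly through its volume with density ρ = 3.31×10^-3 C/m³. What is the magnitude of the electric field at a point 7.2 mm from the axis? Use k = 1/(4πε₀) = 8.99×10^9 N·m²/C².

|E| ≈ 1.35×10^6 N/C

Choose a coaxial cylinder of radius r = 7.2 mm (arbitrary length L) as the Gaussian surface (r < R).
Enclosed charge per unit length: λ_enc = ρ·πr² = (3.31e-3)π(0.0072)² = 5.391×10^-7 C/m.
Gauss's law: E·2πrL = λ_enc L/ε₀.
E = 2k|λ_enc|/r = 2(8.99×10^9)(5.391×10^-7)/(0.0072) = 1.35×10^6 N/C.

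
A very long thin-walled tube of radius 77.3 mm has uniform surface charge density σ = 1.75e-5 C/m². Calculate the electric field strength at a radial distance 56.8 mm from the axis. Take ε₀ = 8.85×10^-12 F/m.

E = 0 (no enclosed charge)

By cylindrical symmetry E is radial; use a coaxial Gaussian cylinder of radius 56.8 mm and length L (r < 77.3 mm, inside the shell).
No charge is enclosed, so Gauss's law gives E·2πrL = 0 ⇒ E = 0.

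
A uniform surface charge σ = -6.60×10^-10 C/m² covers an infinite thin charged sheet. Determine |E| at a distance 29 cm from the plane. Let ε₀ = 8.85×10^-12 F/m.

E = 37.3 N/C

Choose a cylindrical pillbox piercing the sheet, end faces (area A) parallel to it.
Flux Φ = 2EA and Q_enc = σA, so 2EA = σA/ε₀ ⇒ E = |σ|/(2ε₀), independent of distance.
E = |σ|/(2ε₀) = (6.60×10^-10)/(2·8.85×10^-12) = 37.3 N/C.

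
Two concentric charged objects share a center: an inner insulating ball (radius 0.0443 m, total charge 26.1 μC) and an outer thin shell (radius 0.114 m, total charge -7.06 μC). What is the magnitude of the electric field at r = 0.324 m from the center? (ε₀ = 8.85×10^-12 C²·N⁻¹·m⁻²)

By spherical symmetry E is radial; choose a Gaussian sphere of radius r = 0.324 m (r > 0.114 m, enclosing both).
Q_enc = (26.1 μC) + (-7.06 μC) = 1.904e-5 C.
Gauss's law: E·4πr² = Q_enc/ε₀.
E = |Q_enc|/(4πε₀r²) = (1.904×10^-5)/(4π·8.85×10^-12·(0.324)²) = 1.63×10^6 N/C.

E ≈ 1.63e6 N/C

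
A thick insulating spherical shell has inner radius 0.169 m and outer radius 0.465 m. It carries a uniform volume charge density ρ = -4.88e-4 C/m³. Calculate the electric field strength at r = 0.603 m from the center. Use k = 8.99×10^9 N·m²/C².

Symmetry ⇒ E = E(r) r̂. Gaussian sphere of radius r = 0.603 m (r > 0.465 m, enclosing the whole shell).
Q_enc = ρ·(4π/3)(b³ − a³) = (-4.88e-4)·(4π/3)·((0.465)³ − (0.169)³) = -1.957×10^-4 C.
Gauss's law: E·4πr² = Q_enc/ε₀.
E = k|Q_enc|/r² = (8.99×10^9)(1.957e-4)/(0.603)² = 4.84×10^6 N/C.

|E| = 4.84×10^6 N/C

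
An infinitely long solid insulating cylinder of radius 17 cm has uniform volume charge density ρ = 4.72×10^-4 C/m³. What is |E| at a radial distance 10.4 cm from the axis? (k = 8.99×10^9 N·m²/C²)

Take a coaxial cylindrical Gaussian surface of radius r = 10.4 cm and length L (r < R).
Enclosed charge per unit length: λ_enc = ρ·πr² = (4.72×10^-4)π(0.104)² = 1.604×10^-5 C/m.
Since E is radial and uniform over the curved surface, Φ = E·2πrL = Q_enc/ε₀ = λ_enc L/ε₀.
E = 2k|λ_enc|/r = 2(8.99×10^9)(1.604e-5)/(0.104) = 2.77×10^6 N/C.

|E| ≈ 2.77×10^6 V/m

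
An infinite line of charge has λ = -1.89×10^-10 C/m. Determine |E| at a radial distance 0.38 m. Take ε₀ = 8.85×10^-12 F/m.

E = 8.94 V/m

Take a coaxial cylindrical Gaussian surface of radius r = 0.38 m and length L.
Q_enc = λL, so λ_enc = -1.89×10^-10 C/m.
Since E is radial and uniform over the curved surface, Φ = E·2πrL = Q_enc/ε₀ = λ_enc L/ε₀.
E = |λ_enc|/(2πε₀r) = (1.89e-10)/(2π·8.85×10^-12·0.38) = 8.94 N/C.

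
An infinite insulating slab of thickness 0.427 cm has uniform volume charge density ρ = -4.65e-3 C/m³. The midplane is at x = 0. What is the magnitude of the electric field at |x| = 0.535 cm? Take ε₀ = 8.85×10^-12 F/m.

The point |x| = 0.535 cm lies outside the slab (half-thickness 0.002135 m). A symmetric pillbox spanning the full slab encloses Q_enc = ρ·d·A.
Flux = 2EA ⇒ E = |ρ|d/(2ε₀), independent of distance outside.
E = (4.65×10^-3)(0.00427)/(2·8.85×10^-12) = 1.12×10^6 N/C.

1.12×10^6 N/C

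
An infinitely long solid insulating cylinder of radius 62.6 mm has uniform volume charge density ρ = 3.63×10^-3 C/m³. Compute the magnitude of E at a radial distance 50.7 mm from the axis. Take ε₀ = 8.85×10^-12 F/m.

By cylindrical symmetry E is radial; use a coaxial Gaussian cylinder of radius 50.7 mm and length L (r < R).
Charge inside radius r per length L is ρ·πr²·L, so λ_enc = ρπr² = 2.931×10^-5 C/m.
By Gauss's law (flux through the curved wall only), E·2πrL = λ_enc L/ε₀.
E = |λ_enc|/(2πε₀r) = (2.931×10^-5)/(2π·8.85×10^-12·0.0507) = 1.04e7 N/C.

E ≈ 1.04e7 N/C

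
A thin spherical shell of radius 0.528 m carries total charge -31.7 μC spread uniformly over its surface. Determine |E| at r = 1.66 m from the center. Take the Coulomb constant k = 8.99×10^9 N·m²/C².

E = 1.03×10^5 N/C

By spherical symmetry E is radial; choose a Gaussian sphere of radius r = 1.66 m (r > 0.528 m).
The entire shell is enclosed: Q_enc = -3.17e-5 C.
By Gauss's law, ∮E·dA = E·4πr² = Q_enc/ε₀.
E = k|Q_enc|/r² = (8.99×10^9)(3.17×10^-5)/(1.66)² = 1.03e5 N/C.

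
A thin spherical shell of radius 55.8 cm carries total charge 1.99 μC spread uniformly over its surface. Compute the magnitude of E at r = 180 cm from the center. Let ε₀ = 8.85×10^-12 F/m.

Take a concentric spherical Gaussian surface of radius r = 180 cm (r > 55.8 cm).
The entire shell is enclosed: Q_enc = 1.99×10^-6 C.
By Gauss's law, ∮E·dA = E·4πr² = Q_enc/ε₀.
E = |Q_enc|/(4πε₀r²) = (1.99e-6)/(4π·8.85×10^-12·(1.8)²) = 5.52×10^3 N/C.

|E| = 5.52×10^3 N/C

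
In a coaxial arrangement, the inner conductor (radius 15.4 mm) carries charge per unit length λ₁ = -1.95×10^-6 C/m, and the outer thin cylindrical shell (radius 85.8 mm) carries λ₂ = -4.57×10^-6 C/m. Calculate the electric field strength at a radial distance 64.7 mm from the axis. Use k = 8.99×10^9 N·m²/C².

E = 5.42e5 V/m

Coaxial Gaussian cylinder, radius r = 64.7 mm, length L (between the conductors, 15.4 mm < r < 85.8 mm).
The shell at 85.8 mm lies outside the Gaussian surface, so λ_enc = λ₁ = -1.95e-6 C/m.
By Gauss's law (flux through the curved wall only), E·2πrL = λ_enc L/ε₀.
E = 2k|λ_enc|/r = 2(8.99×10^9)(1.95e-6)/(0.0647) = 5.42e5 N/C.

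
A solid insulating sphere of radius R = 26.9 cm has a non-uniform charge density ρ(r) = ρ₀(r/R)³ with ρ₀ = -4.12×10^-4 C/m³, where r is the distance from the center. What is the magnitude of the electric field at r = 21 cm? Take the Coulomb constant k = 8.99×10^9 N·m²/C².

Use a concentric Gaussian sphere at r = 21 cm (r < R).
Integrate the density: Q_enc = 4π ∫₀^r ρ₀(r'/R)^3 r'² dr' = 4πρ₀ r^6/(6·R³) = -3.802×10^-6 C.
By Gauss's law, ∮E·dA = E·4πr² = Q_enc/ε₀.
E = k|Q_enc|/r² = (8.99×10^9)(3.802×10^-6)/(0.21)² = 7.75×10^5 N/C.

|E| ≈ 7.75×10^5 V/m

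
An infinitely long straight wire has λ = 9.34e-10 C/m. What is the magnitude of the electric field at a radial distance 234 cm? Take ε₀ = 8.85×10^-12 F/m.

Choose a coaxial cylinder of radius r = 234 cm (arbitrary length L) as the Gaussian surface.
Q_enc = λL, so λ_enc = 9.34×10^-10 C/m.
By Gauss's law (flux through the curved wall only), E·2πrL = λ_enc L/ε₀.
E = |λ_enc|/(2πε₀r) = (9.34×10^-10)/(2π·8.85×10^-12·2.34) = 7.18 N/C.

7.18 V/m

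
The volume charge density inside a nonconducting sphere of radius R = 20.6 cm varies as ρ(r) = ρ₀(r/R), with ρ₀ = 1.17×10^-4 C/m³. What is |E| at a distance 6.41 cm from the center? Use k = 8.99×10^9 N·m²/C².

|E| = 6.59×10^4 N/C

By spherical symmetry E is radial; choose a Gaussian sphere of radius r = 6.41 cm (r < R).
Integrate the density: Q_enc = 4π ∫₀^r ρ₀(r'/R)^1 r'² dr' = 4πρ₀ r^4/(4·R) = 3.012e-8 C.
By Gauss's law, ∮E·dA = E·4πr² = Q_enc/ε₀.
E = k|Q_enc|/r² = (8.99×10^9)(3.012×10^-8)/(0.0641)² = 6.59×10^4 N/C.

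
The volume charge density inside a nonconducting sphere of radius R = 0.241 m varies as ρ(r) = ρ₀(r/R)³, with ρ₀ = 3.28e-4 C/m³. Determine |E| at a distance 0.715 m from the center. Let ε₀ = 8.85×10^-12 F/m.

By spherical symmetry E is radial; choose a Gaussian sphere of radius r = 0.715 m (r > R, all charge enclosed).
Q_enc = 4π ∫₀^R ρ₀(r'/R)^3 r'² dr' = 4πρ₀R³/6 = 9.616×10^-6 C.
Gauss's law: E·4πr² = Q_enc/ε₀.
E = |Q_enc|/(4πε₀r²) = (9.616e-6)/(4π·8.85×10^-12·(0.715)²) = 1.69×10^5 N/C.

E ≈ 1.69×10^5 N/C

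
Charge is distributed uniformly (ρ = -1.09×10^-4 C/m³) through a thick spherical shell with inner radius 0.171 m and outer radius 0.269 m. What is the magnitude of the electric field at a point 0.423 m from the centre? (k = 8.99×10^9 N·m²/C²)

Symmetry ⇒ E = E(r) r̂. Gaussian sphere of radius r = 0.423 m (r > 0.269 m, enclosing the whole shell).
Q_enc = ρ·(4π/3)(b³ − a³) = (-1.09×10^-4)·(4π/3)·((0.269)³ − (0.171)³) = -6.604e-6 C.
Since E is radial and uniform over the Gaussian sphere, Φ = E·4πr² = Q_enc/ε₀.
E = k|Q_enc|/r² = (8.99×10^9)(6.604e-6)/(0.423)² = 3.32e5 N/C.

|E| ≈ 3.32×10^5 N/C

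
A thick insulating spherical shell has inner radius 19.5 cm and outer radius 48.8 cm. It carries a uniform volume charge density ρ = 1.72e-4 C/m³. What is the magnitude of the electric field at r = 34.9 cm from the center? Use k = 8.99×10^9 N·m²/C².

E ≈ 1.87×10^6 N/C

Use a concentric Gaussian sphere at r = 34.9 cm (within the shell material, 19.5 cm < r < 48.8 cm).
Only the shell between 19.5 cm and r is enclosed: Q_enc = ρ·(4π/3)(r³ − a³) = (1.72e-4)·(4π/3)·((0.349)³ − (0.195)³) = 2.528e-5 C.
Gauss's law: E·4πr² = Q_enc/ε₀.
E = k|Q_enc|/r² = (8.99×10^9)(2.528×10^-5)/(0.349)² = 1.87×10^6 N/C.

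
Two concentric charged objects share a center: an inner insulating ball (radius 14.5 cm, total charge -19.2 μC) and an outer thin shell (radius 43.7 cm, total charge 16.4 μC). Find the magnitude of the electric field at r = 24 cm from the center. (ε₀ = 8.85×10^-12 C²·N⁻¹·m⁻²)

Symmetry ⇒ E = E(r) r̂. Gaussian sphere of radius r = 24 cm (between the bodies, 14.5 cm < r < 43.7 cm).
The shell at 43.7 cm lies outside the Gaussian surface, so Q_enc = -19.2 μC = -1.92×10^-5 C.
By Gauss's law, ∮E·dA = E·4πr² = Q_enc/ε₀.
E = |Q_enc|/(4πε₀r²) = (1.92×10^-5)/(4π·8.85×10^-12·(0.24)²) = 3.00×10^6 N/C.

E = 3.00×10^6 N/C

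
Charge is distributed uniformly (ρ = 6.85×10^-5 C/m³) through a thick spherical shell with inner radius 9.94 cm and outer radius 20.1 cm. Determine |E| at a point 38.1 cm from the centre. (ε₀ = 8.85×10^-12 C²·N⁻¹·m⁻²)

Symmetry ⇒ E = E(r) r̂. Gaussian sphere of radius r = 38.1 cm (r > 20.1 cm, enclosing the whole shell).
Q_enc = ρ·(4π/3)(b³ − a³) = (6.85×10^-5)·(4π/3)·((0.201)³ − (0.0994)³) = 2.048e-6 C.
By Gauss's law, ∮E·dA = E·4πr² = Q_enc/ε₀.
E = |Q_enc|/(4πε₀r²) = (2.048e-6)/(4π·8.85×10^-12·(0.381)²) = 1.27e5 N/C.

|E| = 1.27×10^5 V/m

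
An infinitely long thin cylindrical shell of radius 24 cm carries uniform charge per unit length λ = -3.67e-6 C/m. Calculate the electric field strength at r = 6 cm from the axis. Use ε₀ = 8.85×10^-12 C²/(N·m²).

E = 0

Coaxial Gaussian cylinder, radius r = 6 cm, length L (r < 24 cm, inside the shell).
All the surface charge lies outside this cylinder: Q_enc = 0, hence E = 0.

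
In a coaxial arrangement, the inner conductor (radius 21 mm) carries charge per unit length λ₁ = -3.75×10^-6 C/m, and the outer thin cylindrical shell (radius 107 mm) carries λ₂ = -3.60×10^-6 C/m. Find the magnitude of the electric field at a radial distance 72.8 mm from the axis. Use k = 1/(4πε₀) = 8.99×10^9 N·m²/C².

|E| = 9.26×10^5 N/C

Take a coaxial cylindrical Gaussian surface of radius r = 72.8 mm and length L (between the conductors, 21 mm < r < 107 mm).
Only the inner wire is enclosed; the outer shell contributes nothing inside itself. λ_enc = λ₁ = -3.75×10^-6 C/m.
By Gauss's law (flux through the curved wall only), E·2πrL = λ_enc L/ε₀.
E = 2k|λ_enc|/r = 2(8.99×10^9)(3.75e-6)/(0.0728) = 9.26×10^5 N/C.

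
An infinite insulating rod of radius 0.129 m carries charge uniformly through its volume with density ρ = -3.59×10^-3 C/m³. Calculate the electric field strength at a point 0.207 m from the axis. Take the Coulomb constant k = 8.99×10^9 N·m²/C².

Choose a coaxial cylinder of radius r = 0.207 m (arbitrary length L) as the Gaussian surface (r > 0.129 m, full cross-section enclosed).
λ_enc = ρ·πR² = (-3.59e-3)π(0.129)² = -1.877×10^-4 C/m.
Applying ∮E·dA = Q_enc/ε₀ with the end caps contributing no flux:
E = 2k|λ_enc|/r = 2(8.99×10^9)(1.877×10^-4)/(0.207) = 1.63e7 N/C.

|E| = 1.63e7 V/m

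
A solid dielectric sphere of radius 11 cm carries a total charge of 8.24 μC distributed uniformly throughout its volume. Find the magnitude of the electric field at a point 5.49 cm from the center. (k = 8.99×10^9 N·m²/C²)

By spherical symmetry E is radial; choose a Gaussian sphere of radius r = 5.49 cm (r < R).
For a uniform sphere the enclosed fraction is (r/R)³, so Q_enc = (8.24 μC)(0.0549/0.11)³ = 1.024×10^-6 C.
Since E is radial and uniform over the Gaussian sphere, Φ = E·4πr² = Q_enc/ε₀.
E = k|Q_enc|/r² = (8.99×10^9)(1.024×10^-6)/(0.0549)² = 3.06e6 N/C.

E = 3.06×10^6 V/m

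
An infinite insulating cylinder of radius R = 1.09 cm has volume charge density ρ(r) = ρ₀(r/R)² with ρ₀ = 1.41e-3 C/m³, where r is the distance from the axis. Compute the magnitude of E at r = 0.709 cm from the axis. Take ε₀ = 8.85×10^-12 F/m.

1.19×10^5 V/m

Coaxial Gaussian cylinder, radius r = 0.709 cm, length L (r < R).
λ_enc = ∫₀^r ρ(r')·2πr' dr' = (2πρ₀/R²)·r^4/4 = 4.711e-8 C/m.
Since E is radial and uniform over the curved surface, Φ = E·2πrL = Q_enc/ε₀ = λ_enc L/ε₀.
E = |λ_enc|/(2πε₀r) = (4.711×10^-8)/(2π·8.85×10^-12·0.00709) = 1.19×10^5 N/C.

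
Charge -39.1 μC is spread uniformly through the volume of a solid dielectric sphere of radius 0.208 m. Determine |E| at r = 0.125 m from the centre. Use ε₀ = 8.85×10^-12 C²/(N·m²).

Symmetry ⇒ E = E(r) r̂. Gaussian sphere of radius r = 0.125 m (r < R).
Only the charge within r is enclosed: Q_enc = Q·(r/R)³ = (-39.1 μC)·(0.125 m/0.208 m)³ = -8.486×10^-6 C.
Gauss's law: E·4πr² = Q_enc/ε₀.
E = |Q_enc|/(4πε₀r²) = (8.486×10^-6)/(4π·8.85×10^-12·(0.125)²) = 4.88e6 N/C.

|E| = 4.88×10^6 N/C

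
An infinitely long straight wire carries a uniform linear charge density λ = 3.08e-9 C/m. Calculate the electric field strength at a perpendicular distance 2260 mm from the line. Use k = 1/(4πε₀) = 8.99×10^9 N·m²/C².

E = 24.5 N/C

By cylindrical symmetry E is radial; use a coaxial Gaussian cylinder of radius 2260 mm and length L.
Q_enc = λL, so λ_enc = 3.08×10^-9 C/m.
By Gauss's law (flux through the curved wall only), E·2πrL = λ_enc L/ε₀.
E = 2k|λ_enc|/r = 2(8.99×10^9)(3.08e-9)/(2.26) = 24.5 N/C.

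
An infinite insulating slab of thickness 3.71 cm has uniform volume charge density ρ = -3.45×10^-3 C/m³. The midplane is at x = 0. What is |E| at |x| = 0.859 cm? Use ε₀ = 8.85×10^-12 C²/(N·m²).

|E| ≈ 3.35e6 N/C

By symmetry E is perpendicular to the slab. A Gaussian pillbox from −0.859 cm to +0.859 cm (face area A) lies entirely within the slab.
Q_enc = ρ·(2x)·A and flux = 2EA, so 2EA = 2ρxA/ε₀ ⇒ E = |ρ|x/ε₀.
E = (3.45×10^-3)(0.00859)/(8.85×10^-12) = 3.35×10^6 N/C.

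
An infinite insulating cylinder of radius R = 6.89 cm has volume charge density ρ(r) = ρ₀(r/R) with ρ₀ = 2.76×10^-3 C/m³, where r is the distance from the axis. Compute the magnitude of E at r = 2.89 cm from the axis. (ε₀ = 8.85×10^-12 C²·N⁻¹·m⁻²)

1.26×10^6 N/C

By cylindrical symmetry E is radial; use a coaxial Gaussian cylinder of radius 2.89 cm and length L (r < R).
λ_enc = ∫₀^r ρ(r')·2πr' dr' = (2πρ₀/R)·r^3/3 = 2.025×10^-6 C/m.
Gauss's law: E·2πrL = λ_enc L/ε₀.
E = |λ_enc|/(2πε₀r) = (2.025e-6)/(2π·8.85×10^-12·0.0289) = 1.26×10^6 N/C.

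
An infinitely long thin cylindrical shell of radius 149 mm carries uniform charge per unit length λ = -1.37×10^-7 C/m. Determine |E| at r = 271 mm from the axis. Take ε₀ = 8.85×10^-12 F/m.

Take a coaxial cylindrical Gaussian surface of radius r = 271 mm and length L (r > 149 mm).
The full line charge is enclosed: λ_enc = -1.37e-7 C/m.
Applying ∮E·dA = Q_enc/ε₀ with the end caps contributing no flux:
E = |λ_enc|/(2πε₀r) = (1.37×10^-7)/(2π·8.85×10^-12·0.271) = 9.09×10^3 N/C.

9.09e3 N/C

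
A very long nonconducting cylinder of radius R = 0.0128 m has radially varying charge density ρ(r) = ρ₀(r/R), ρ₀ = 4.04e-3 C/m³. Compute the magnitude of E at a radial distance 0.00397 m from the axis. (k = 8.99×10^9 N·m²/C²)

|E| ≈ 1.87e5 N/C

Take a coaxial cylindrical Gaussian surface of radius r = 0.00397 m and length L (r < R).
Integrating ρ over the cross-section to radius r: λ_enc = (2πρ₀/R) ∫₀^r r'^2 dr' = 2πρ₀ r^3/(3·R) = 4.136×10^-8 C/m.
Since E is radial and uniform over the curved surface, Φ = E·2πrL = Q_enc/ε₀ = λ_enc L/ε₀.
E = 2k|λ_enc|/r = 2(8.99×10^9)(4.136e-8)/(0.00397) = 1.87×10^5 N/C.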